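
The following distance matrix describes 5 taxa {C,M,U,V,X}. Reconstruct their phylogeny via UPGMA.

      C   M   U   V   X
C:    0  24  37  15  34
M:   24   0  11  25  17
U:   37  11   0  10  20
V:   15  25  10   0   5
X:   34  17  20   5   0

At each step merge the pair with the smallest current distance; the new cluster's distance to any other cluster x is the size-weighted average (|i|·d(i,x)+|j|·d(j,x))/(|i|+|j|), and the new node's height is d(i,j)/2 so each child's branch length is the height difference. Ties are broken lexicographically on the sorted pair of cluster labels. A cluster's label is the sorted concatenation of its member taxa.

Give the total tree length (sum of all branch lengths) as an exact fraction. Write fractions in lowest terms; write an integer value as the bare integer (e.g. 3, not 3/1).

iteration 1: select V,X (d=5); attach at lengths (5/2, 5/2); label the merged cluster VX
  updated: d(C,VX)=49/2, d(M,VX)=21, d(U,VX)=15
iteration 2: select M,U (d=11); attach at lengths (11/2, 11/2); label the merged cluster MU
  updated: d(C,MU)=61/2, d(MU,VX)=18
iteration 3: select MU,VX (d=18); attach at lengths (7/2, 13/2); label the merged cluster MUVX
  updated: d(C,MUVX)=55/2
iteration 4: select C,MUVX (d=55/2); attach at lengths (55/4, 19/4); label the merged cluster CMUVX
final tree: (C:55/4,((M:11/2,U:11/2):7/2,(V:5/2,X:5/2):13/2):19/4)
total length: 89/2

89/2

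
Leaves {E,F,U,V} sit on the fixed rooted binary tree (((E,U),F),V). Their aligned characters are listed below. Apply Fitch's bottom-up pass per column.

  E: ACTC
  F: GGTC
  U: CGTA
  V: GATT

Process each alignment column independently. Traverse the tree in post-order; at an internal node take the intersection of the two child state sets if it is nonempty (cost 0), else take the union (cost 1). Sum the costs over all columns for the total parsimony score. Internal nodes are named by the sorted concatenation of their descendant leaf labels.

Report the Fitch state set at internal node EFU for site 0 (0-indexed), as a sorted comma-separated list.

EU@0: {A} ∪ {C} = {A,C} (union, +1)
EFU@0: {A,C} ∪ {G} = {A,C,G} (union, +1)
EFUV@0: {A,C,G} ∩ {G} = {G} (intersection, +0)
EU@1: {C} ∪ {G} = {C,G} (union, +1)
EFU@1: {C,G} ∩ {G} = {G} (intersection, +0)
EFUV@1: {G} ∪ {A} = {A,G} (union, +1)
EU@2: {T} ∩ {T} = {T} (intersection, +0)
EFU@2: {T} ∩ {T} = {T} (intersection, +0)
EFUV@2: {T} ∩ {T} = {T} (intersection, +0)
EU@3: {C} ∪ {A} = {A,C} (union, +1)
EFU@3: {A,C} ∩ {C} = {C} (intersection, +0)
EFUV@3: {C} ∪ {T} = {C,T} (union, +1)
per-site changes: [2, 2, 0, 2]; total = 6

A,C,G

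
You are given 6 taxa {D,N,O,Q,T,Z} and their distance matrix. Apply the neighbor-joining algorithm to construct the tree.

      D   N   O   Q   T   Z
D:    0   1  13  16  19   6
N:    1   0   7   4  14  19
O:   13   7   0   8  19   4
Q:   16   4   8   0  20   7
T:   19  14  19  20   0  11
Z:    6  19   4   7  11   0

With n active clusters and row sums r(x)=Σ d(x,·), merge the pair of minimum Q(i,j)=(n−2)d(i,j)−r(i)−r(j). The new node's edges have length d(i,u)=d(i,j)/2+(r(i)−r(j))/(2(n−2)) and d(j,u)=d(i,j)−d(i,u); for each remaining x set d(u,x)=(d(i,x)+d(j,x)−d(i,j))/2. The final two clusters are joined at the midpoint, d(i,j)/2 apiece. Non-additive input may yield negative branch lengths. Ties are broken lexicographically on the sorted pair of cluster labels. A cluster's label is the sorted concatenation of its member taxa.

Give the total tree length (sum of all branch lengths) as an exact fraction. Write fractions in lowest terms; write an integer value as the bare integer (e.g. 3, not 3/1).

113/4

step 1: merge (D,N) at d=1, Q=-96; branch lengths D→7/4, N→-3/4; new cluster DN
  updated: d(DN,O)=19/2, d(DN,Q)=19/2, d(DN,T)=16, d(DN,Z)=12
step 2: merge (T,Z) at d=11, Q=-67; branch lengths T→65/6, Z→1/6; new cluster TZ
  updated: d(DN,TZ)=17/2, d(O,TZ)=6, d(Q,TZ)=8
step 3: merge (DN,Q) at d=19/2, Q=-34; branch lengths DN→21/4, Q→17/4; new cluster DNQ
  updated: d(DNQ,O)=4, d(DNQ,TZ)=7/2
step 4: merge (DNQ,O) at d=4, Q=-27/2; branch lengths DNQ→3/4, O→13/4; new cluster DNOQ
  updated: d(DNOQ,TZ)=11/4
step 5: merge (DNOQ,TZ) at d=11/4; branch lengths DNOQ→11/8, TZ→11/8; new cluster DNOQTZ
final tree: ((((D:7/4,N:-3/4):21/4,Q:17/4):3/4,O:13/4):11/8,(T:65/6,Z:1/6):11/8)
total length: 113/4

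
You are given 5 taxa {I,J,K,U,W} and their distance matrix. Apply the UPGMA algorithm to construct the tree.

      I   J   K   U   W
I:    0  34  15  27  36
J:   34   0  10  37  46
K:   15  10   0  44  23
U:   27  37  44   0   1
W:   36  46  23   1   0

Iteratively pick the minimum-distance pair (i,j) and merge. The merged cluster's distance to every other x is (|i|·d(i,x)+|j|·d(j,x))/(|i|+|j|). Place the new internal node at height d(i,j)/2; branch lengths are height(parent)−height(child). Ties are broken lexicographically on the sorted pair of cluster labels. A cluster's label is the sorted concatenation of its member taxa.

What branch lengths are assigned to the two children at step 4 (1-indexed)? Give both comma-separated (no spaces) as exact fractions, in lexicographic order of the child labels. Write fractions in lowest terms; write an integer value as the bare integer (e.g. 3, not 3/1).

11/2,69/4

iteration 1: select U,W (d=1); attach at lengths (1/2, 1/2); label the merged cluster UW
  updated: d(I,UW)=63/2, d(J,UW)=83/2, d(K,UW)=67/2
iteration 2: select J,K (d=10); attach at lengths (5, 5); label the merged cluster JK
  updated: d(I,JK)=49/2, d(JK,UW)=75/2
iteration 3: select I,JK (d=49/2); attach at lengths (49/4, 29/4); label the merged cluster IJK
  updated: d(IJK,UW)=71/2
iteration 4: select IJK,UW (d=71/2); attach at lengths (11/2, 69/4); label the merged cluster IJKUW
final tree: ((I:49/4,(J:5,K:5):29/4):11/2,(U:1/2,W:1/2):69/4)
total length: 213/4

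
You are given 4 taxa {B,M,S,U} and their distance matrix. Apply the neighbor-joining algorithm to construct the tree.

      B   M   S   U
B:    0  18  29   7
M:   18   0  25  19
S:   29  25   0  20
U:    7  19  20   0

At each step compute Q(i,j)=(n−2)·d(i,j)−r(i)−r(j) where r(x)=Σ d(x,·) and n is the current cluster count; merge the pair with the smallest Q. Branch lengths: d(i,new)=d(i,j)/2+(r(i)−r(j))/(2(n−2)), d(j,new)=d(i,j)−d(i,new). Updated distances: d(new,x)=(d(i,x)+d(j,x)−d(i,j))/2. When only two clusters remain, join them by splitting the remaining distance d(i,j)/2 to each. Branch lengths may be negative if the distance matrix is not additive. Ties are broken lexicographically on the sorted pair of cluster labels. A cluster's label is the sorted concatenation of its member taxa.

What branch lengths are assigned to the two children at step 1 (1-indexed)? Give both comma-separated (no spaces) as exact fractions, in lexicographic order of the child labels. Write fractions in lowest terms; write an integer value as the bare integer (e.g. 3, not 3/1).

1. join B+U (d=7, Q=-86) ⇒ BU; edges |B|=11/2, |U|=3/2
  updated: d(BU,M)=15, d(BU,S)=21
2. join BU+M (d=15, Q=-61) ⇒ BMU; edges |BU|=11/2, |M|=19/2
  updated: d(BMU,S)=31/2
3. join BMU+S (d=31/2) ⇒ BMSU; edges |BMU|=31/4, |S|=31/4
final tree: (((B:11/2,U:3/2):11/2,M:19/2):31/4,S:31/4)
total length: 75/2

11/2,3/2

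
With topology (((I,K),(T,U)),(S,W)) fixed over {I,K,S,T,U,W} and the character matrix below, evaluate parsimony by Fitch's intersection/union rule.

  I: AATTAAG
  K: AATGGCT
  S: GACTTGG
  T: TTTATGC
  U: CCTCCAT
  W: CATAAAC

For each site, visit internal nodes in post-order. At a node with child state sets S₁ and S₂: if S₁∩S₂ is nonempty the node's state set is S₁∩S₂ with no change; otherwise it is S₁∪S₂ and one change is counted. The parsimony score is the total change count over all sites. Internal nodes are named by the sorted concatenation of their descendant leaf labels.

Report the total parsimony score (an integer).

21

[col 0] IK: children I:{A}, K:{A} ∩→ {A}; cost 0
[col 0] TU: children T:{T}, U:{C} ∪→ {C,T}; cost 1
[col 0] IKTU: children IK:{A}, TU:{C,T} ∪→ {A,C,T}; cost 1
[col 0] SW: children S:{G}, W:{C} ∪→ {C,G}; cost 1
[col 0] IKSTUW: children IKTU:{A,C,T}, SW:{C,G} ∩→ {C}; cost 0
[col 1] IK: children I:{A}, K:{A} ∩→ {A}; cost 0
[col 1] TU: children T:{T}, U:{C} ∪→ {C,T}; cost 1
[col 1] IKTU: children IK:{A}, TU:{C,T} ∪→ {A,C,T}; cost 1
[col 1] SW: children S:{A}, W:{A} ∩→ {A}; cost 0
[col 1] IKSTUW: children IKTU:{A,C,T}, SW:{A} ∩→ {A}; cost 0
[col 2] IK: children I:{T}, K:{T} ∩→ {T}; cost 0
[col 2] TU: children T:{T}, U:{T} ∩→ {T}; cost 0
[col 2] IKTU: children IK:{T}, TU:{T} ∩→ {T}; cost 0
[col 2] SW: children S:{C}, W:{T} ∪→ {C,T}; cost 1
[col 2] IKSTUW: children IKTU:{T}, SW:{C,T} ∩→ {T}; cost 0
[col 3] IK: children I:{T}, K:{G} ∪→ {G,T}; cost 1
[col 3] TU: children T:{A}, U:{C} ∪→ {A,C}; cost 1
[col 3] IKTU: children IK:{G,T}, TU:{A,C} ∪→ {A,C,G,T}; cost 1
[col 3] SW: children S:{T}, W:{A} ∪→ {A,T}; cost 1
[col 3] IKSTUW: children IKTU:{A,C,G,T}, SW:{A,T} ∩→ {A,T}; cost 0
[col 4] IK: children I:{A}, K:{G} ∪→ {A,G}; cost 1
[col 4] TU: children T:{T}, U:{C} ∪→ {C,T}; cost 1
[col 4] IKTU: children IK:{A,G}, TU:{C,T} ∪→ {A,C,G,T}; cost 1
[col 4] SW: children S:{T}, W:{A} ∪→ {A,T}; cost 1
[col 4] IKSTUW: children IKTU:{A,C,G,T}, SW:{A,T} ∩→ {A,T}; cost 0
[col 5] IK: children I:{A}, K:{C} ∪→ {A,C}; cost 1
[col 5] TU: children T:{G}, U:{A} ∪→ {A,G}; cost 1
[col 5] IKTU: children IK:{A,C}, TU:{A,G} ∩→ {A}; cost 0
[col 5] SW: children S:{G}, W:{A} ∪→ {A,G}; cost 1
[col 5] IKSTUW: children IKTU:{A}, SW:{A,G} ∩→ {A}; cost 0
[col 6] IK: children I:{G}, K:{T} ∪→ {G,T}; cost 1
[col 6] TU: children T:{C}, U:{T} ∪→ {C,T}; cost 1
[col 6] IKTU: children IK:{G,T}, TU:{C,T} ∩→ {T}; cost 0
[col 6] SW: children S:{G}, W:{C} ∪→ {C,G}; cost 1
[col 6] IKSTUW: children IKTU:{T}, SW:{C,G} ∪→ {C,G,T}; cost 1
per-site changes: [3, 2, 1, 4, 4, 3, 4]; total = 21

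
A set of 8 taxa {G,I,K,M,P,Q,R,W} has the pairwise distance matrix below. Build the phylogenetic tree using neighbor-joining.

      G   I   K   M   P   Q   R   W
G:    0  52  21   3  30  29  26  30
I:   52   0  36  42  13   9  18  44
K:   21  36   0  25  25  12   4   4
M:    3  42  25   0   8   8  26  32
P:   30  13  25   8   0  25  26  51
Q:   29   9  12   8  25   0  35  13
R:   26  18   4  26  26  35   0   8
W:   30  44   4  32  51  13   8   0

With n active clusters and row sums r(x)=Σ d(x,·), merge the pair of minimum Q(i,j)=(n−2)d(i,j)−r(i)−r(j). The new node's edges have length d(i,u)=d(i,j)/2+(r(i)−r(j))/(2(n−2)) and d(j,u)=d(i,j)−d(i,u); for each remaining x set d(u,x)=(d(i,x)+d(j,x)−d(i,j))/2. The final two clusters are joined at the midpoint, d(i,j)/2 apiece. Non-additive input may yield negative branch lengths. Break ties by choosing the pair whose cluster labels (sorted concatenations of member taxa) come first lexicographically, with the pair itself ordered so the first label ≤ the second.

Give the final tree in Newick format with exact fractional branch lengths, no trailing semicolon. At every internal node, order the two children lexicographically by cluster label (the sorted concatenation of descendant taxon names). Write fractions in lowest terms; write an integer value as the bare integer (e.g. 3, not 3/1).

(((((G:65/12,M:-29/12):91/8,((I:73/10,P:57/10):141/16,Q:27/16):35/8):341/32,K:-45/32):45/32,R:101/32):155/64,W:155/64)

1. join G+M (d=3, Q=-317) ⇒ GM; edges |G|=65/12, |M|=-29/12
  updated: d(GM,I)=91/2, d(GM,K)=43/2, d(GM,P)=35/2, d(GM,Q)=17, d(GM,R)=49/2, d(GM,W)=59/2
2. join I+P (d=13, Q=-258) ⇒ IP; edges |I|=73/10, |P|=57/10
  updated: d(GM,IP)=25, d(IP,K)=24, d(IP,Q)=21/2, d(IP,R)=31/2, d(IP,W)=41
3. join IP+Q (d=21/2, Q=-323/2) ⇒ IPQ; edges |IP|=141/16, |Q|=27/16
  updated: d(GM,IPQ)=63/4, d(IPQ,K)=51/4, d(IPQ,R)=20, d(IPQ,W)=87/4
4. join GM+IPQ (d=63/4, Q=-457/4) ⇒ GIMPQ; edges |GM|=91/8, |IPQ|=35/8
  updated: d(GIMPQ,K)=37/4, d(GIMPQ,R)=115/8, d(GIMPQ,W)=71/4
5. join GIMPQ+K (d=37/4, Q=-321/8) ⇒ GIKMPQ; edges |GIMPQ|=341/32, |K|=-45/32
  updated: d(GIKMPQ,R)=73/16, d(GIKMPQ,W)=25/4
6. join GIKMPQ+R (d=73/16, Q=-301/16) ⇒ GIKMPQR; edges |GIKMPQ|=45/32, |R|=101/32
  updated: d(GIKMPQR,W)=155/32
7. join GIKMPQR+W (d=155/32) ⇒ GIKMPQRW; edges |GIKMPQR|=155/64, |W|=155/64
final tree: (((((G:65/12,M:-29/12):91/8,((I:73/10,P:57/10):141/16,Q:27/16):35/8):341/32,K:-45/32):45/32,R:101/32):155/64,W:155/64)
total length: 1949/32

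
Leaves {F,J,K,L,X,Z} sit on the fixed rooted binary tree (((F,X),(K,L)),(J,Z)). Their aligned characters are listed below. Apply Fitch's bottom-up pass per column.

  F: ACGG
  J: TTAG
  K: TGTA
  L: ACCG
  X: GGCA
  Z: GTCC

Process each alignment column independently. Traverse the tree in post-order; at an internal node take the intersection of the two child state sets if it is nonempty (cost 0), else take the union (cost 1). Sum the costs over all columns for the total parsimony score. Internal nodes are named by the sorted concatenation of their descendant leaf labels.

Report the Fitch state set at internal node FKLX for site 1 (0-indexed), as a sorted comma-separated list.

FX@0: {A} ∪ {G} = {A,G} (union, +1)
KL@0: {T} ∪ {A} = {A,T} (union, +1)
FKLX@0: {A,G} ∩ {A,T} = {A} (intersection, +0)
JZ@0: {T} ∪ {G} = {G,T} (union, +1)
FJKLXZ@0: {A} ∪ {G,T} = {A,G,T} (union, +1)
FX@1: {C} ∪ {G} = {C,G} (union, +1)
KL@1: {G} ∪ {C} = {C,G} (union, +1)
FKLX@1: {C,G} ∩ {C,G} = {C,G} (intersection, +0)
JZ@1: {T} ∩ {T} = {T} (intersection, +0)
FJKLXZ@1: {C,G} ∪ {T} = {C,G,T} (union, +1)
FX@2: {G} ∪ {C} = {C,G} (union, +1)
KL@2: {T} ∪ {C} = {C,T} (union, +1)
FKLX@2: {C,G} ∩ {C,T} = {C} (intersection, +0)
JZ@2: {A} ∪ {C} = {A,C} (union, +1)
FJKLXZ@2: {C} ∩ {A,C} = {C} (intersection, +0)
FX@3: {G} ∪ {A} = {A,G} (union, +1)
KL@3: {A} ∪ {G} = {A,G} (union, +1)
FKLX@3: {A,G} ∩ {A,G} = {A,G} (intersection, +0)
JZ@3: {G} ∪ {C} = {C,G} (union, +1)
FJKLXZ@3: {A,G} ∩ {C,G} = {G} (intersection, +0)
per-site changes: [4, 3, 3, 3]; total = 13

C,G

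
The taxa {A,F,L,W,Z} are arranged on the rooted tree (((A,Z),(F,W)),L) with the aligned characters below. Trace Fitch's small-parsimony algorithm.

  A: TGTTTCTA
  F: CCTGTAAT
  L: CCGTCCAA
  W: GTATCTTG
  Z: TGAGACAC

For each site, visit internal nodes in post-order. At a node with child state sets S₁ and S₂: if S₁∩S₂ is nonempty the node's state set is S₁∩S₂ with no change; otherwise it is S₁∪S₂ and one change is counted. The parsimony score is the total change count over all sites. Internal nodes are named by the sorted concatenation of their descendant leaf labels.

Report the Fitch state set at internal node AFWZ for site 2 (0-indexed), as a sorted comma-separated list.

[col 0] AZ: children A:{T}, Z:{T} ∩→ {T}; cost 0
[col 0] FW: children F:{C}, W:{G} ∪→ {C,G}; cost 1
[col 0] AFWZ: children AZ:{T}, FW:{C,G} ∪→ {C,G,T}; cost 1
[col 0] AFLWZ: children AFWZ:{C,G,T}, L:{C} ∩→ {C}; cost 0
[col 1] AZ: children A:{G}, Z:{G} ∩→ {G}; cost 0
[col 1] FW: children F:{C}, W:{T} ∪→ {C,T}; cost 1
[col 1] AFWZ: children AZ:{G}, FW:{C,T} ∪→ {C,G,T}; cost 1
[col 1] AFLWZ: children AFWZ:{C,G,T}, L:{C} ∩→ {C}; cost 0
[col 2] AZ: children A:{T}, Z:{A} ∪→ {A,T}; cost 1
[col 2] FW: children F:{T}, W:{A} ∪→ {A,T}; cost 1
[col 2] AFWZ: children AZ:{A,T}, FW:{A,T} ∩→ {A,T}; cost 0
[col 2] AFLWZ: children AFWZ:{A,T}, L:{G} ∪→ {A,G,T}; cost 1
[col 3] AZ: children A:{T}, Z:{G} ∪→ {G,T}; cost 1
[col 3] FW: children F:{G}, W:{T} ∪→ {G,T}; cost 1
[col 3] AFWZ: children AZ:{G,T}, FW:{G,T} ∩→ {G,T}; cost 0
[col 3] AFLWZ: children AFWZ:{G,T}, L:{T} ∩→ {T}; cost 0
[col 4] AZ: children A:{T}, Z:{A} ∪→ {A,T}; cost 1
[col 4] FW: children F:{T}, W:{C} ∪→ {C,T}; cost 1
[col 4] AFWZ: children AZ:{A,T}, FW:{C,T} ∩→ {T}; cost 0
[col 4] AFLWZ: children AFWZ:{T}, L:{C} ∪→ {C,T}; cost 1
[col 5] AZ: children A:{C}, Z:{C} ∩→ {C}; cost 0
[col 5] FW: children F:{A}, W:{T} ∪→ {A,T}; cost 1
[col 5] AFWZ: children AZ:{C}, FW:{A,T} ∪→ {A,C,T}; cost 1
[col 5] AFLWZ: children AFWZ:{A,C,T}, L:{C} ∩→ {C}; cost 0
[col 6] AZ: children A:{T}, Z:{A} ∪→ {A,T}; cost 1
[col 6] FW: children F:{A}, W:{T} ∪→ {A,T}; cost 1
[col 6] AFWZ: children AZ:{A,T}, FW:{A,T} ∩→ {A,T}; cost 0
[col 6] AFLWZ: children AFWZ:{A,T}, L:{A} ∩→ {A}; cost 0
[col 7] AZ: children A:{A}, Z:{C} ∪→ {A,C}; cost 1
[col 7] FW: children F:{T}, W:{G} ∪→ {G,T}; cost 1
[col 7] AFWZ: children AZ:{A,C}, FW:{G,T} ∪→ {A,C,G,T}; cost 1
[col 7] AFLWZ: children AFWZ:{A,C,G,T}, L:{A} ∩→ {A}; cost 0
per-site changes: [2, 2, 3, 2, 3, 2, 2, 3]; total = 19

A,T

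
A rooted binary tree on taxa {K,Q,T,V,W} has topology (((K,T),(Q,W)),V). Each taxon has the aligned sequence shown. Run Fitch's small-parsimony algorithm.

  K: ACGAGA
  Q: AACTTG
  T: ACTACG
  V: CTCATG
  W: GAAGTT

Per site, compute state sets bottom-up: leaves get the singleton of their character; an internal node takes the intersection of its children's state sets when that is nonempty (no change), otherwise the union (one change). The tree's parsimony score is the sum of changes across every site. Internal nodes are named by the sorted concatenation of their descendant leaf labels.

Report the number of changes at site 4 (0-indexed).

2

[col 0] KT: children K:{A}, T:{A} ∩→ {A}; cost 0
[col 0] QW: children Q:{A}, W:{G} ∪→ {A,G}; cost 1
[col 0] KQTW: children KT:{A}, QW:{A,G} ∩→ {A}; cost 0
[col 0] KQTVW: children KQTW:{A}, V:{C} ∪→ {A,C}; cost 1
[col 1] KT: children K:{C}, T:{C} ∩→ {C}; cost 0
[col 1] QW: children Q:{A}, W:{A} ∩→ {A}; cost 0
[col 1] KQTW: children KT:{C}, QW:{A} ∪→ {A,C}; cost 1
[col 1] KQTVW: children KQTW:{A,C}, V:{T} ∪→ {A,C,T}; cost 1
[col 2] KT: children K:{G}, T:{T} ∪→ {G,T}; cost 1
[col 2] QW: children Q:{C}, W:{A} ∪→ {A,C}; cost 1
[col 2] KQTW: children KT:{G,T}, QW:{A,C} ∪→ {A,C,G,T}; cost 1
[col 2] KQTVW: children KQTW:{A,C,G,T}, V:{C} ∩→ {C}; cost 0
[col 3] KT: children K:{A}, T:{A} ∩→ {A}; cost 0
[col 3] QW: children Q:{T}, W:{G} ∪→ {G,T}; cost 1
[col 3] KQTW: children KT:{A}, QW:{G,T} ∪→ {A,G,T}; cost 1
[col 3] KQTVW: children KQTW:{A,G,T}, V:{A} ∩→ {A}; cost 0
[col 4] KT: children K:{G}, T:{C} ∪→ {C,G}; cost 1
[col 4] QW: children Q:{T}, W:{T} ∩→ {T}; cost 0
[col 4] KQTW: children KT:{C,G}, QW:{T} ∪→ {C,G,T}; cost 1
[col 4] KQTVW: children KQTW:{C,G,T}, V:{T} ∩→ {T}; cost 0
[col 5] KT: children K:{A}, T:{G} ∪→ {A,G}; cost 1
[col 5] QW: children Q:{G}, W:{T} ∪→ {G,T}; cost 1
[col 5] KQTW: children KT:{A,G}, QW:{G,T} ∩→ {G}; cost 0
[col 5] KQTVW: children KQTW:{G}, V:{G} ∩→ {G}; cost 0
per-site changes: [2, 2, 3, 2, 2, 2]; total = 13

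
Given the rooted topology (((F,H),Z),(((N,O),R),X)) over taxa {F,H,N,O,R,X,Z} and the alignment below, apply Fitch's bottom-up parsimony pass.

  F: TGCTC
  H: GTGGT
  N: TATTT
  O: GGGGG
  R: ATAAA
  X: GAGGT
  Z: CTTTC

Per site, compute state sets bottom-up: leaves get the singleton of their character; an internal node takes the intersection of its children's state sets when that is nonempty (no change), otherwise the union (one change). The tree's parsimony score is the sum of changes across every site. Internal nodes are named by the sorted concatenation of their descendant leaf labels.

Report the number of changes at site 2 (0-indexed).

4

site 0, node FH: F={T} ∪ H={G} → {G,T} (+1)
site 0, node FHZ: FH={G,T} ∪ Z={C} → {C,G,T} (+1)
site 0, node NO: N={T} ∪ O={G} → {G,T} (+1)
site 0, node NOR: NO={G,T} ∪ R={A} → {A,G,T} (+1)
site 0, node NORX: NOR={A,G,T} ∩ X={G} → {G} (+0)
site 0, node FHNORXZ: FHZ={C,G,T} ∩ NORX={G} → {G} (+0)
site 1, node FH: F={G} ∪ H={T} → {G,T} (+1)
site 1, node FHZ: FH={G,T} ∩ Z={T} → {T} (+0)
site 1, node NO: N={A} ∪ O={G} → {A,G} (+1)
site 1, node NOR: NO={A,G} ∪ R={T} → {A,G,T} (+1)
site 1, node NORX: NOR={A,G,T} ∩ X={A} → {A} (+0)
site 1, node FHNORXZ: FHZ={T} ∪ NORX={A} → {A,T} (+1)
site 2, node FH: F={C} ∪ H={G} → {C,G} (+1)
site 2, node FHZ: FH={C,G} ∪ Z={T} → {C,G,T} (+1)
site 2, node NO: N={T} ∪ O={G} → {G,T} (+1)
site 2, node NOR: NO={G,T} ∪ R={A} → {A,G,T} (+1)
site 2, node NORX: NOR={A,G,T} ∩ X={G} → {G} (+0)
site 2, node FHNORXZ: FHZ={C,G,T} ∩ NORX={G} → {G} (+0)
site 3, node FH: F={T} ∪ H={G} → {G,T} (+1)
site 3, node FHZ: FH={G,T} ∩ Z={T} → {T} (+0)
site 3, node NO: N={T} ∪ O={G} → {G,T} (+1)
site 3, node NOR: NO={G,T} ∪ R={A} → {A,G,T} (+1)
site 3, node NORX: NOR={A,G,T} ∩ X={G} → {G} (+0)
site 3, node FHNORXZ: FHZ={T} ∪ NORX={G} → {G,T} (+1)
site 4, node FH: F={C} ∪ H={T} → {C,T} (+1)
site 4, node FHZ: FH={C,T} ∩ Z={C} → {C} (+0)
site 4, node NO: N={T} ∪ O={G} → {G,T} (+1)
site 4, node NOR: NO={G,T} ∪ R={A} → {A,G,T} (+1)
site 4, node NORX: NOR={A,G,T} ∩ X={T} → {T} (+0)
site 4, node FHNORXZ: FHZ={C} ∪ NORX={T} → {C,T} (+1)
per-site changes: [4, 4, 4, 4, 4]; total = 20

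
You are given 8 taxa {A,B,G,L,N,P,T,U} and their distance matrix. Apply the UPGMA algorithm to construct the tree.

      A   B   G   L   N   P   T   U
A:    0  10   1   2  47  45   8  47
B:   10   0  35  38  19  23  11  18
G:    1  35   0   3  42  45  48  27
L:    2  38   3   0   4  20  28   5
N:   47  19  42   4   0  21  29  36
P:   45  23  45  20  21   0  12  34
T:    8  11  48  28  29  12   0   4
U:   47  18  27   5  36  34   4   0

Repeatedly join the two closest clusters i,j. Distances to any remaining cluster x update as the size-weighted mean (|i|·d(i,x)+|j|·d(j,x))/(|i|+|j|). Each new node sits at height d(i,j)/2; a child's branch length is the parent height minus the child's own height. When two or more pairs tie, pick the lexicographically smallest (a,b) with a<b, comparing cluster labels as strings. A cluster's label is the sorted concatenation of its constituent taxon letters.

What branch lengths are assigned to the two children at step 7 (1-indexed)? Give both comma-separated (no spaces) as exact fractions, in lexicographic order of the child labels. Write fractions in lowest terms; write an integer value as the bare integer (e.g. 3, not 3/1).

823/60,133/60

1. join A+G (d=1) ⇒ AG; edges |A|=1/2, |G|=1/2
  updated: d(AG,B)=45/2, d(AG,L)=5/2, d(AG,N)=89/2, d(AG,P)=45, d(AG,T)=28, d(AG,U)=37
2. join AG+L (d=5/2) ⇒ AGL; edges |AG|=3/4, |L|=5/4
  updated: d(AGL,B)=83/3, d(AGL,N)=31, d(AGL,P)=110/3, d(AGL,T)=28, d(AGL,U)=79/3
3. join T+U (d=4) ⇒ TU; edges |T|=2, |U|=2
  updated: d(AGL,TU)=163/6, d(B,TU)=29/2, d(N,TU)=65/2, d(P,TU)=23
4. join B+TU (d=29/2) ⇒ BTU; edges |B|=29/4, |TU|=21/4
  updated: d(AGL,BTU)=82/3, d(BTU,N)=28, d(BTU,P)=23
5. join N+P (d=21) ⇒ NP; edges |N|=21/2, |P|=21/2
  updated: d(AGL,NP)=203/6, d(BTU,NP)=51/2
6. join BTU+NP (d=51/2) ⇒ BNPTU; edges |BTU|=11/2, |NP|=9/4
  updated: d(AGL,BNPTU)=449/15
7. join AGL+BNPTU (d=449/15) ⇒ ABGLNPTU; edges |AGL|=823/60, |BNPTU|=133/60
final tree: (((A:1/2,G:1/2):3/4,L:5/4):823/60,((B:29/4,(T:2,U:2):21/4):11/2,(N:21/2,P:21/2):9/4):133/60)
total length: 3851/60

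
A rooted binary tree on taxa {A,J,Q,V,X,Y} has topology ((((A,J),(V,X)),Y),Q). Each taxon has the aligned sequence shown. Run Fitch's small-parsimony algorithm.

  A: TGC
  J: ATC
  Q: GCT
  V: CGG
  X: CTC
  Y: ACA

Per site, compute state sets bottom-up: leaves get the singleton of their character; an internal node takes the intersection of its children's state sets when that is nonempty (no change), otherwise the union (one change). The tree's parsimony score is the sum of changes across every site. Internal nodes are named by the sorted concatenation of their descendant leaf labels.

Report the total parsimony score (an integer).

9

[col 0] AJ: children A:{T}, J:{A} ∪→ {A,T}; cost 1
[col 0] VX: children V:{C}, X:{C} ∩→ {C}; cost 0
[col 0] AJVX: children AJ:{A,T}, VX:{C} ∪→ {A,C,T}; cost 1
[col 0] AJVXY: children AJVX:{A,C,T}, Y:{A} ∩→ {A}; cost 0
[col 0] AJQVXY: children AJVXY:{A}, Q:{G} ∪→ {A,G}; cost 1
[col 1] AJ: children A:{G}, J:{T} ∪→ {G,T}; cost 1
[col 1] VX: children V:{G}, X:{T} ∪→ {G,T}; cost 1
[col 1] AJVX: children AJ:{G,T}, VX:{G,T} ∩→ {G,T}; cost 0
[col 1] AJVXY: children AJVX:{G,T}, Y:{C} ∪→ {C,G,T}; cost 1
[col 1] AJQVXY: children AJVXY:{C,G,T}, Q:{C} ∩→ {C}; cost 0
[col 2] AJ: children A:{C}, J:{C} ∩→ {C}; cost 0
[col 2] VX: children V:{G}, X:{C} ∪→ {C,G}; cost 1
[col 2] AJVX: children AJ:{C}, VX:{C,G} ∩→ {C}; cost 0
[col 2] AJVXY: children AJVX:{C}, Y:{A} ∪→ {A,C}; cost 1
[col 2] AJQVXY: children AJVXY:{A,C}, Q:{T} ∪→ {A,C,T}; cost 1
per-site changes: [3, 3, 3]; total = 9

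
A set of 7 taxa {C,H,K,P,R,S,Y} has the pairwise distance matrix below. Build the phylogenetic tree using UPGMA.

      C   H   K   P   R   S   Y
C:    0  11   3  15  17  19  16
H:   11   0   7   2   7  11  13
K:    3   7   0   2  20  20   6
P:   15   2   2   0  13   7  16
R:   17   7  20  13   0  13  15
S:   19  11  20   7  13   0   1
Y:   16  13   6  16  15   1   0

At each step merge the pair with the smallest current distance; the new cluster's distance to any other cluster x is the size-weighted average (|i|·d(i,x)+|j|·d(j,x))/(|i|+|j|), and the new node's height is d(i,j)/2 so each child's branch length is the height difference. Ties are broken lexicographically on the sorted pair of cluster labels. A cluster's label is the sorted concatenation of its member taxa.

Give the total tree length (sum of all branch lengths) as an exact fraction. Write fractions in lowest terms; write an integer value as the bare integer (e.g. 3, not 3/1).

1. join S+Y (d=1) ⇒ SY; edges |S|=1/2, |Y|=1/2
  updated: d(C,SY)=35/2, d(H,SY)=12, d(K,SY)=13, d(P,SY)=23/2, d(R,SY)=14
2. join H+P (d=2) ⇒ HP; edges |H|=1, |P|=1
  updated: d(C,HP)=13, d(HP,K)=9/2, d(HP,R)=10, d(HP,SY)=47/4
3. join C+K (d=3) ⇒ CK; edges |C|=3/2, |K|=3/2
  updated: d(CK,HP)=35/4, d(CK,R)=37/2, d(CK,SY)=61/4
4. join CK+HP (d=35/4) ⇒ CHKP; edges |CK|=23/8, |HP|=27/8
  updated: d(CHKP,R)=57/4, d(CHKP,SY)=27/2
5. join CHKP+SY (d=27/2) ⇒ CHKPSY; edges |CHKP|=19/8, |SY|=25/4
  updated: d(CHKPSY,R)=85/6
6. join CHKPSY+R (d=85/6) ⇒ CHKPRSY; edges |CHKPSY|=1/3, |R|=85/12
final tree: ((((C:3/2,K:3/2):23/8,(H:1,P:1):27/8):19/8,(S:1/2,Y:1/2):25/4):1/3,R:85/12)
total length: 679/24

679/24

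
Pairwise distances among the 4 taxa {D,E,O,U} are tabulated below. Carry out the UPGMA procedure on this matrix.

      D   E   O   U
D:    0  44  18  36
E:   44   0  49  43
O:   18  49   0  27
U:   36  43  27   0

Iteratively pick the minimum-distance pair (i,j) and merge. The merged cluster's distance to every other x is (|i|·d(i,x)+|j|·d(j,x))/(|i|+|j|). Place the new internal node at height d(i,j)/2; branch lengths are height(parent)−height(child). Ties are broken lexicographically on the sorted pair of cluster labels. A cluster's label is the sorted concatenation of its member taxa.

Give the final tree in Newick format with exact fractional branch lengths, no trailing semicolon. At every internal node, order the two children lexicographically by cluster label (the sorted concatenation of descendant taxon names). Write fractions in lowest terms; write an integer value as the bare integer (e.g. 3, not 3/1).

1. join D+O (d=18) ⇒ DO; edges |D|=9, |O|=9
  updated: d(DO,E)=93/2, d(DO,U)=63/2
2. join DO+U (d=63/2) ⇒ DOU; edges |DO|=27/4, |U|=63/4
  updated: d(DOU,E)=136/3
3. join DOU+E (d=136/3) ⇒ DEOU; edges |DOU|=83/12, |E|=68/3
final tree: (((D:9,O:9):27/4,U:63/4):83/12,E:68/3)
total length: 841/12

(((D:9,O:9):27/4,U:63/4):83/12,E:68/3)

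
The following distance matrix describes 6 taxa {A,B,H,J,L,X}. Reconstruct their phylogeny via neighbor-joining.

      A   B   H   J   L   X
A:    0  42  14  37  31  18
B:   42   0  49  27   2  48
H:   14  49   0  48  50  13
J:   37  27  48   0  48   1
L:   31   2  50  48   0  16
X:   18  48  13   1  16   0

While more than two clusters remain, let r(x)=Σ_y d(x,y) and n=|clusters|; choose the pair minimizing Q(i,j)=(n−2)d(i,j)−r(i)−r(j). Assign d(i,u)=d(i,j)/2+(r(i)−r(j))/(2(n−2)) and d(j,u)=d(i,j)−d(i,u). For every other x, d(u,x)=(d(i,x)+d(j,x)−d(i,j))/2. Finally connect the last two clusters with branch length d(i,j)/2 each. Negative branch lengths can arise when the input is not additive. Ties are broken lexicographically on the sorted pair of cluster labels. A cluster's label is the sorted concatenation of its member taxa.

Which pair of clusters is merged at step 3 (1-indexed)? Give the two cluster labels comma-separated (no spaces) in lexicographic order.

AH,BL

1. join B+L (d=2, Q=-307) ⇒ BL; edges |B|=29/8, |L|=-13/8
  updated: d(A,BL)=71/2, d(BL,H)=97/2, d(BL,J)=73/2, d(BL,X)=31
2. join A+H (d=14, Q=-186) ⇒ AH; edges |A|=23/6, |H|=61/6
  updated: d(AH,BL)=35, d(AH,J)=71/2, d(AH,X)=17/2
3. join AH+BL (d=35, Q=-223/2) ⇒ ABHL; edges |AH|=93/8, |BL|=187/8
  updated: d(ABHL,J)=37/2, d(ABHL,X)=9/4
4. join ABHL+J (d=37/2, Q=-87/4) ⇒ ABHJL; edges |ABHL|=79/8, |J|=69/8
  updated: d(ABHJL,X)=-61/8
5. join ABHJL+X (d=-61/8) ⇒ ABHJLX; edges |ABHJL|=-61/16, |X|=-61/16
final tree: ((((A:23/6,H:61/6):93/8,(B:29/8,L:-13/8):187/8):79/8,J:69/8):-61/16,X:-61/16)
total length: 495/8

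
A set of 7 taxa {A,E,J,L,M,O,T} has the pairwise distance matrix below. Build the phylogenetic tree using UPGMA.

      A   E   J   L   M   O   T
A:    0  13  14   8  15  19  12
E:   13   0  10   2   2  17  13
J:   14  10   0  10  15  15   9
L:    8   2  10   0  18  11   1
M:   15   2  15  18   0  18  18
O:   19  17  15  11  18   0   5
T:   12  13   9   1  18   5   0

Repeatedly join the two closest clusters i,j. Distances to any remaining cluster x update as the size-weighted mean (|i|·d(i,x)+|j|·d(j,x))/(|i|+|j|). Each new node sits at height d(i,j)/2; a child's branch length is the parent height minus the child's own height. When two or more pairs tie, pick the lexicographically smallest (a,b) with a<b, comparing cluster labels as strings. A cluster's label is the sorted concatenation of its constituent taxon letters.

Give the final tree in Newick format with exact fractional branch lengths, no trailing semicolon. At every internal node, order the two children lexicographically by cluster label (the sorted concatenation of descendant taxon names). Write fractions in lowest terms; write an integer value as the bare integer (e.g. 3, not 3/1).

step 1: merge (L,T) at d=1; branch lengths L→1/2, T→1/2; new cluster LT
  updated: d(A,LT)=10, d(E,LT)=15/2, d(J,LT)=19/2, d(LT,M)=18, d(LT,O)=8
step 2: merge (E,M) at d=2; branch lengths E→1, M→1; new cluster EM
  updated: d(A,EM)=14, d(EM,J)=25/2, d(EM,LT)=51/4, d(EM,O)=35/2
step 3: merge (LT,O) at d=8; branch lengths LT→7/2, O→4; new cluster LOT
  updated: d(A,LOT)=13, d(EM,LOT)=43/3, d(J,LOT)=34/3
step 4: merge (J,LOT) at d=34/3; branch lengths J→17/3, LOT→5/3; new cluster JLOT
  updated: d(A,JLOT)=53/4, d(EM,JLOT)=111/8
step 5: merge (A,JLOT) at d=53/4; branch lengths A→53/8, JLOT→23/24; new cluster AJLOT
  updated: d(AJLOT,EM)=139/10
step 6: merge (AJLOT,EM) at d=139/10; branch lengths AJLOT→13/40, EM→119/20; new cluster AEJLMOT
final tree: ((A:53/8,(J:17/3,((L:1/2,T:1/2):7/2,O:4):5/3):23/24):13/40,(E:1,M:1):119/20)
total length: 3803/120

((A:53/8,(J:17/3,((L:1/2,T:1/2):7/2,O:4):5/3):23/24):13/40,(E:1,M:1):119/20)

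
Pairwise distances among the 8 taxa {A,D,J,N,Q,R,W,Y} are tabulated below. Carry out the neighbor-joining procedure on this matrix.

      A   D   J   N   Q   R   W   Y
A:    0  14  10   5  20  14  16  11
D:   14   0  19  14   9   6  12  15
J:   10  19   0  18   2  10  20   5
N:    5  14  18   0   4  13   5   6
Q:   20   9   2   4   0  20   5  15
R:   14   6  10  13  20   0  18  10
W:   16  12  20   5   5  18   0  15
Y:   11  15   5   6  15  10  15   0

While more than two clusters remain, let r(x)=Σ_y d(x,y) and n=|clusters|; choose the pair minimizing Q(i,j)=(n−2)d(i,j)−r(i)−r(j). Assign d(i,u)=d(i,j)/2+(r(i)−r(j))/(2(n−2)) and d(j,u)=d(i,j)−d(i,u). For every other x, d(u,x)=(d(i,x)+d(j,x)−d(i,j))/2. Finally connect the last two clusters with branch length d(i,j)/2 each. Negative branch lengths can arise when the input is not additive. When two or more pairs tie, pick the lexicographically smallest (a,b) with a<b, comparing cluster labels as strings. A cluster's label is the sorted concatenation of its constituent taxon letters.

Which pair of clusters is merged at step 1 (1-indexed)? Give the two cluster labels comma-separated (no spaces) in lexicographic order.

J,Q

iteration 1: select J,Q (d=2, Q=-147); attach at lengths (7/4, 1/4); label the merged cluster JQ
  updated: d(A,JQ)=14, d(D,JQ)=13, d(JQ,N)=10, d(JQ,R)=14, d(JQ,W)=23/2, d(JQ,Y)=9
iteration 2: select D,R (d=6, Q=-119); attach at lengths (29/10, 31/10); label the merged cluster DR
  updated: d(A,DR)=11, d(DR,JQ)=21/2, d(DR,N)=21/2, d(DR,W)=12, d(DR,Y)=19/2
iteration 3: select N,W (d=5, Q=-76); attach at lengths (-3/8, 43/8); label the merged cluster NW
  updated: d(A,NW)=8, d(DR,NW)=35/4, d(JQ,NW)=33/4, d(NW,Y)=8
iteration 4: select A,NW (d=8, Q=-53); attach at lengths (35/6, 13/6); label the merged cluster ANW
  updated: d(ANW,DR)=47/8, d(ANW,JQ)=57/8, d(ANW,Y)=11/2
iteration 5: select ANW,DR (d=47/8, Q=-261/8); attach at lengths (35/32, 153/32); label the merged cluster ADNRW
  updated: d(ADNRW,JQ)=47/8, d(ADNRW,Y)=73/16
iteration 6: select ADNRW,JQ (d=47/8, Q=-311/16); attach at lengths (23/32, 165/32); label the merged cluster ADJNQRW
  updated: d(ADJNQRW,Y)=123/32
iteration 7: select ADJNQRW,Y (d=123/32); attach at lengths (123/64, 123/64); label the merged cluster ADJNQRWY
final tree: ((((A:35/6,(N:-3/8,W:43/8):13/6):35/32,(D:29/10,R:31/10):153/32):23/32,(J:7/4,Q:1/4):165/32):123/64,Y:123/64)
total length: 1171/32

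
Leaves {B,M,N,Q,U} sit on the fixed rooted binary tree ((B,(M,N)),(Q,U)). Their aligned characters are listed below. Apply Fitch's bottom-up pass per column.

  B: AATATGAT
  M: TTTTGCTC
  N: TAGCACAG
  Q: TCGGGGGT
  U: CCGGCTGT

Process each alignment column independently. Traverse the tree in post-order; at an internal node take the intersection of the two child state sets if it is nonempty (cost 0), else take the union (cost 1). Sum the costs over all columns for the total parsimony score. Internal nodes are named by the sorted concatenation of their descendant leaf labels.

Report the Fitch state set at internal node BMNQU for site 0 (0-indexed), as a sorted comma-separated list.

site 0, node MN: M={T} ∩ N={T} → {T} (+0)
site 0, node BMN: B={A} ∪ MN={T} → {A,T} (+1)
site 0, node QU: Q={T} ∪ U={C} → {C,T} (+1)
site 0, node BMNQU: BMN={A,T} ∩ QU={C,T} → {T} (+0)
site 1, node MN: M={T} ∪ N={A} → {A,T} (+1)
site 1, node BMN: B={A} ∩ MN={A,T} → {A} (+0)
site 1, node QU: Q={C} ∩ U={C} → {C} (+0)
site 1, node BMNQU: BMN={A} ∪ QU={C} → {A,C} (+1)
site 2, node MN: M={T} ∪ N={G} → {G,T} (+1)
site 2, node BMN: B={T} ∩ MN={G,T} → {T} (+0)
site 2, node QU: Q={G} ∩ U={G} → {G} (+0)
site 2, node BMNQU: BMN={T} ∪ QU={G} → {G,T} (+1)
site 3, node MN: M={T} ∪ N={C} → {C,T} (+1)
site 3, node BMN: B={A} ∪ MN={C,T} → {A,C,T} (+1)
site 3, node QU: Q={G} ∩ U={G} → {G} (+0)
site 3, node BMNQU: BMN={A,C,T} ∪ QU={G} → {A,C,G,T} (+1)
site 4, node MN: M={G} ∪ N={A} → {A,G} (+1)
site 4, node BMN: B={T} ∪ MN={A,G} → {A,G,T} (+1)
site 4, node QU: Q={G} ∪ U={C} → {C,G} (+1)
site 4, node BMNQU: BMN={A,G,T} ∩ QU={C,G} → {G} (+0)
site 5, node MN: M={C} ∩ N={C} → {C} (+0)
site 5, node BMN: B={G} ∪ MN={C} → {C,G} (+1)
site 5, node QU: Q={G} ∪ U={T} → {G,T} (+1)
site 5, node BMNQU: BMN={C,G} ∩ QU={G,T} → {G} (+0)
site 6, node MN: M={T} ∪ N={A} → {A,T} (+1)
site 6, node BMN: B={A} ∩ MN={A,T} → {A} (+0)
site 6, node QU: Q={G} ∩ U={G} → {G} (+0)
site 6, node BMNQU: BMN={A} ∪ QU={G} → {A,G} (+1)
site 7, node MN: M={C} ∪ N={G} → {C,G} (+1)
site 7, node BMN: B={T} ∪ MN={C,G} → {C,G,T} (+1)
site 7, node QU: Q={T} ∩ U={T} → {T} (+0)
site 7, node BMNQU: BMN={C,G,T} ∩ QU={T} → {T} (+0)
per-site changes: [2, 2, 2, 3, 3, 2, 2, 2]; total = 18

T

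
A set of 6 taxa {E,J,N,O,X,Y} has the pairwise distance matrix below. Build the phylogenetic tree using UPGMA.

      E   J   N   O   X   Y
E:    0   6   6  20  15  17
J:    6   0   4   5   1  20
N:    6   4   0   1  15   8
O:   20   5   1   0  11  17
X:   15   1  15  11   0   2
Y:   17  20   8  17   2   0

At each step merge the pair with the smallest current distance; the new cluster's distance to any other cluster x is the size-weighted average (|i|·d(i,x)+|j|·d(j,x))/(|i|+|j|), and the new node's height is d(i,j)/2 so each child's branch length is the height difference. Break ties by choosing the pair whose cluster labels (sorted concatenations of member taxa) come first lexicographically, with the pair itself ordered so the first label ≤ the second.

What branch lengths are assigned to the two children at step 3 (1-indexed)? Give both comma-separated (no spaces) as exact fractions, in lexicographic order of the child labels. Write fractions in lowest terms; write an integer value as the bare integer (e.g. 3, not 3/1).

31/8,31/8

1. join J+X (d=1) ⇒ JX; edges |J|=1/2, |X|=1/2
  updated: d(E,JX)=21/2, d(JX,N)=19/2, d(JX,O)=8, d(JX,Y)=11
2. join N+O (d=1) ⇒ NO; edges |N|=1/2, |O|=1/2
  updated: d(E,NO)=13, d(JX,NO)=35/4, d(NO,Y)=25/2
3. join JX+NO (d=35/4) ⇒ JNOX; edges |JX|=31/8, |NO|=31/8
  updated: d(E,JNOX)=47/4, d(JNOX,Y)=47/4
4. join E+JNOX (d=47/4) ⇒ EJNOX; edges |E|=47/8, |JNOX|=3/2
  updated: d(EJNOX,Y)=64/5
5. join EJNOX+Y (d=64/5) ⇒ EJNOXY; edges |EJNOX|=21/40, |Y|=32/5
final tree: ((E:47/8,((J:1/2,X:1/2):31/8,(N:1/2,O:1/2):31/8):3/2):21/40,Y:32/5)
total length: 481/20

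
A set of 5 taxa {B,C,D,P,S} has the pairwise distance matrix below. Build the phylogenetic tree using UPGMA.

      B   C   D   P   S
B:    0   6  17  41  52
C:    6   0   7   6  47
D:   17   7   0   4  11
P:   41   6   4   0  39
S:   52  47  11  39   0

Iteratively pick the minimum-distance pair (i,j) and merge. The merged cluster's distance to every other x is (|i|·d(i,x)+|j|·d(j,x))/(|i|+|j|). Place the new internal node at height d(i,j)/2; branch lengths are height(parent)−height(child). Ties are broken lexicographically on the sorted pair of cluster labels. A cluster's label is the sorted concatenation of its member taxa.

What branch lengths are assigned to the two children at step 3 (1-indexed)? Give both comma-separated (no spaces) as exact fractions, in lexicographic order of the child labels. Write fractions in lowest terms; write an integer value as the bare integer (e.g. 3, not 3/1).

47/8,55/8

1. join D+P (d=4) ⇒ DP; edges |D|=2, |P|=2
  updated: d(B,DP)=29, d(C,DP)=13/2, d(DP,S)=25
2. join B+C (d=6) ⇒ BC; edges |B|=3, |C|=3
  updated: d(BC,DP)=71/4, d(BC,S)=99/2
3. join BC+DP (d=71/4) ⇒ BCDP; edges |BC|=47/8, |DP|=55/8
  updated: d(BCDP,S)=149/4
4. join BCDP+S (d=149/4) ⇒ BCDPS; edges |BCDP|=39/4, |S|=149/8
final tree: (((B:3,C:3):47/8,(D:2,P:2):55/8):39/4,S:149/8)
total length: 409/8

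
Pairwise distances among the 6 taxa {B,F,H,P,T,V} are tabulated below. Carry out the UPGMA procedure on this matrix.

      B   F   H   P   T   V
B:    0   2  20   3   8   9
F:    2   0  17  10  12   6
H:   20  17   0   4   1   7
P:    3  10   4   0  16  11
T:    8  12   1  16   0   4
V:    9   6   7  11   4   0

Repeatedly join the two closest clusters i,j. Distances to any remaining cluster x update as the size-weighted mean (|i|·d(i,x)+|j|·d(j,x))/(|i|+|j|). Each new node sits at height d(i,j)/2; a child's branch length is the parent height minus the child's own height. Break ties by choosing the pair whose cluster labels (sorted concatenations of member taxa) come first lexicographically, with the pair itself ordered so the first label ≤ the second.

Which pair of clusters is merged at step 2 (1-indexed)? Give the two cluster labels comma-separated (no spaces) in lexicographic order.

1. join H+T (d=1) ⇒ HT; edges |H|=1/2, |T|=1/2
  updated: d(B,HT)=14, d(F,HT)=29/2, d(HT,P)=10, d(HT,V)=11/2
2. join B+F (d=2) ⇒ BF; edges |B|=1, |F|=1
  updated: d(BF,HT)=57/4, d(BF,P)=13/2, d(BF,V)=15/2
3. join HT+V (d=11/2) ⇒ HTV; edges |HT|=9/4, |V|=11/4
  updated: d(BF,HTV)=12, d(HTV,P)=31/3
4. join BF+P (d=13/2) ⇒ BFP; edges |BF|=9/4, |P|=13/4
  updated: d(BFP,HTV)=103/9
5. join BFP+HTV (d=103/9) ⇒ BFHPTV; edges |BFP|=89/36, |HTV|=107/36
final tree: (((B:1,F:1):9/4,P:13/4):89/36,((H:1/2,T:1/2):9/4,V:11/4):107/36)
total length: 341/18

B,F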